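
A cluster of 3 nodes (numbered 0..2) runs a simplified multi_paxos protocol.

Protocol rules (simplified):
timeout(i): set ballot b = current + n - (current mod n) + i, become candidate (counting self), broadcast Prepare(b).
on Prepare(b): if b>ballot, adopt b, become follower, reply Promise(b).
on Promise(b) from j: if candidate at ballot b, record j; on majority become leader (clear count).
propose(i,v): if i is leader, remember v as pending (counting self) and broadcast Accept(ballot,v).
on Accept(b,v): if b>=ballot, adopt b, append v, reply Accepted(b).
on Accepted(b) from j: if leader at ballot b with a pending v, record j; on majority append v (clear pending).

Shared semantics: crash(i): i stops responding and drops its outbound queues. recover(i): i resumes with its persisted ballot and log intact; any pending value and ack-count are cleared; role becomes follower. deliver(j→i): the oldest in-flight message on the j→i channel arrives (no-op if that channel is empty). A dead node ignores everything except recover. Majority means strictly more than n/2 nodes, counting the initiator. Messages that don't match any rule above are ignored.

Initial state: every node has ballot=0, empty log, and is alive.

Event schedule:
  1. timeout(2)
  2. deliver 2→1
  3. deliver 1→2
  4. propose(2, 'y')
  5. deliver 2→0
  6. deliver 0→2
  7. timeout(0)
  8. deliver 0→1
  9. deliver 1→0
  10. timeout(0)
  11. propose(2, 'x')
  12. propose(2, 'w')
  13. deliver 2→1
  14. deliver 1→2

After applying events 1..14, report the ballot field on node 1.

6

e1 timeout(2): 2[cand,b=5,-]
e2 deliver 2→1: 1[foll,b=5,-]
e3 deliver 1→2: 2[lead,b=5,-]
e4 propose(2,'y'): ·
e5 deliver 2→0: 0[foll,b=5,-]
e6 deliver 0→2: ·
e7 timeout(0): 0[cand,b=6,-]
e8 deliver 0→1: 1[foll,b=6,-]
e9 deliver 1→0: 0[lead,b=6,-]
e10 timeout(0): 0[cand,b=9,-]
e11 propose(2,'x'): ·
e12 propose(2,'w'): ·
e13 deliver 2→1: ·
e14 deliver 1→2: ·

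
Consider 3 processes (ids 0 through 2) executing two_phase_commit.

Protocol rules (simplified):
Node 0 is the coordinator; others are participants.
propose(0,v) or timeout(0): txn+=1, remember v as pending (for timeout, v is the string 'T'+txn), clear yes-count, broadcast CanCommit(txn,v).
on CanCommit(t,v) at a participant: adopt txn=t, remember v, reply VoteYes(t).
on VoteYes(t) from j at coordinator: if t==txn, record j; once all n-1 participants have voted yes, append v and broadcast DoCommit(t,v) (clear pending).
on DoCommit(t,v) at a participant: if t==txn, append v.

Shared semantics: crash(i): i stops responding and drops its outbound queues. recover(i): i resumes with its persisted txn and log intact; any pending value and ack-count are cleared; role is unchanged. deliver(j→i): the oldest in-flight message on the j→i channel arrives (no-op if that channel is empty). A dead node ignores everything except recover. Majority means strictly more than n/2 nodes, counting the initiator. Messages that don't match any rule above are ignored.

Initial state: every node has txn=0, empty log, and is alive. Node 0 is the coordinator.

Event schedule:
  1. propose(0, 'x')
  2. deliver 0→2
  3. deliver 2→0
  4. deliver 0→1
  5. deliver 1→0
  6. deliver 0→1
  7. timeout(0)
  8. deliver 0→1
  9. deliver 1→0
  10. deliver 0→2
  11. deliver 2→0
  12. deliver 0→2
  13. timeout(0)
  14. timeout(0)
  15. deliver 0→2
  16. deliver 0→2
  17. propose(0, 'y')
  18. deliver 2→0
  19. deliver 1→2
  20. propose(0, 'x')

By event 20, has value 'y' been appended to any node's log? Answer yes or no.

no

1. propose(0,'x'):  <0:coor t1 ->
2. deliver 0→2:  <2:part t1 ->
3. deliver 2→0:  nop
4. deliver 0→1:  <1:part t1 ->
5. deliver 1→0:  <0:coor t1 x>
6. deliver 0→1:  <1:part t1 x>
7. timeout(0):  <0:coor t2 x>
8. deliver 0→1:  <1:part t2 x>
9. deliver 1→0:  nop
10. deliver 0→2:  <2:part t1 x>
11. deliver 2→0:  nop
12. deliver 0→2:  <2:part t2 x>
13. timeout(0):  <0:coor t3 x>
14. timeout(0):  <0:coor t4 x>
15. deliver 0→2:  <2:part t3 x>
16. deliver 0→2:  <2:part t4 x>
17. propose(0,'y'):  <0:coor t5 x>
18. deliver 2→0:  nop
19. deliver 1→2:  nop
20. propose(0,'x'):  <0:coor t6 x>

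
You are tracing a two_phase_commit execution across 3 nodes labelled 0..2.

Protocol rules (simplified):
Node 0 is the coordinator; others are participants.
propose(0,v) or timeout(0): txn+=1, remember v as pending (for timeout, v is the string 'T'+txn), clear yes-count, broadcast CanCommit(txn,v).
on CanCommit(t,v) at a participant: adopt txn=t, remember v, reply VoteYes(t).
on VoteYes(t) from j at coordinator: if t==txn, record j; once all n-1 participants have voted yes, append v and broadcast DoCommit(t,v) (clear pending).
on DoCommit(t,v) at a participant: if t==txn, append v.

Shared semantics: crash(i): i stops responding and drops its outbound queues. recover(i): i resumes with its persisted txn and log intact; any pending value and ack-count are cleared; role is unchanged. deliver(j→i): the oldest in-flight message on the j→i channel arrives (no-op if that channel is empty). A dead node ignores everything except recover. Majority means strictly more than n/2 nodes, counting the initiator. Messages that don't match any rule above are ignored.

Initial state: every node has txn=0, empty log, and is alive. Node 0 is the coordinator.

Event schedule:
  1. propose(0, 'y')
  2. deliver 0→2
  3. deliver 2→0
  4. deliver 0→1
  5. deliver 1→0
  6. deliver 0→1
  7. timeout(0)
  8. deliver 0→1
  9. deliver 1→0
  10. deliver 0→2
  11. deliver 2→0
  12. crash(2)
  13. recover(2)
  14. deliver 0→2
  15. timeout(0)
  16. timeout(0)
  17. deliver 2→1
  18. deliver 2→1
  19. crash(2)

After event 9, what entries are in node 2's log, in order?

[1] propose(0,'y') → N0(coor t1 [-])
[2] deliver 0→2 → N2(part t1 [-])
[3] deliver 2→0 → ∅
[4] deliver 0→1 → N1(part t1 [-])
[5] deliver 1→0 → N0(coor t1 [y])
[6] deliver 0→1 → N1(part t1 [y])
[7] timeout(0) → N0(coor t2 [y])
[8] deliver 0→1 → N1(part t2 [y])
[9] deliver 1→0 → ∅

empty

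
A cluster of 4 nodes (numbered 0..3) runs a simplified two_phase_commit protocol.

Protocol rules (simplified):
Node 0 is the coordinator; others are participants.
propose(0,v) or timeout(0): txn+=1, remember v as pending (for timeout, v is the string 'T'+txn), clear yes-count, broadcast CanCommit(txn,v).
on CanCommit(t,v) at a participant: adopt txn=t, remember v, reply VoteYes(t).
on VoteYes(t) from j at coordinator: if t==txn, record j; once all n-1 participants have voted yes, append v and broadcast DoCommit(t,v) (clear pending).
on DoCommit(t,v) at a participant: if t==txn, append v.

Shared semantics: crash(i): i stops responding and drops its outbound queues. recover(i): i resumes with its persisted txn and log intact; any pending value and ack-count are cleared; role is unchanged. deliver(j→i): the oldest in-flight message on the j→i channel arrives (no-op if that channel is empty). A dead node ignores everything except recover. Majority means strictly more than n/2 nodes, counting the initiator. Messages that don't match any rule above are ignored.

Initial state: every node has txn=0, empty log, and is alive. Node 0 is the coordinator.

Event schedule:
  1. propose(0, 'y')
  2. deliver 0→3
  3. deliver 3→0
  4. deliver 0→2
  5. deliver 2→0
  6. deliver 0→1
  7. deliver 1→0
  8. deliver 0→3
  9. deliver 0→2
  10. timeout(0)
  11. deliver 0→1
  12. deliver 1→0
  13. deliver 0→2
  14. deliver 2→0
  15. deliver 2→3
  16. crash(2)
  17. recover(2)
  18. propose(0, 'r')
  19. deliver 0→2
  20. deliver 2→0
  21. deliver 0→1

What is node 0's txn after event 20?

3

step 1 propose(0,'y'): 0={coor,t=1,log=-}
step 2 deliver 0→3: 3={part,t=1,log=-}
step 3 deliver 3→0: —
step 4 deliver 0→2: 2={part,t=1,log=-}
step 5 deliver 2→0: —
step 6 deliver 0→1: 1={part,t=1,log=-}
step 7 deliver 1→0: 0={coor,t=1,log=y}
step 8 deliver 0→3: 3={part,t=1,log=y}
step 9 deliver 0→2: 2={part,t=1,log=y}
step 10 timeout(0): 0={coor,t=2,log=y}
step 11 deliver 0→1: 1={part,t=1,log=y}
step 12 deliver 1→0: —
step 13 deliver 0→2: 2={part,t=2,log=y}
step 14 deliver 2→0: —
step 15 deliver 2→3: —
step 16 crash(2): 2={✗part,t=2,log=y}
step 17 recover(2): 2={part,t=2,log=y}
step 18 propose(0,'r'): 0={coor,t=3,log=y}
step 19 deliver 0→2: 2={part,t=3,log=y}
step 20 deliver 2→0: —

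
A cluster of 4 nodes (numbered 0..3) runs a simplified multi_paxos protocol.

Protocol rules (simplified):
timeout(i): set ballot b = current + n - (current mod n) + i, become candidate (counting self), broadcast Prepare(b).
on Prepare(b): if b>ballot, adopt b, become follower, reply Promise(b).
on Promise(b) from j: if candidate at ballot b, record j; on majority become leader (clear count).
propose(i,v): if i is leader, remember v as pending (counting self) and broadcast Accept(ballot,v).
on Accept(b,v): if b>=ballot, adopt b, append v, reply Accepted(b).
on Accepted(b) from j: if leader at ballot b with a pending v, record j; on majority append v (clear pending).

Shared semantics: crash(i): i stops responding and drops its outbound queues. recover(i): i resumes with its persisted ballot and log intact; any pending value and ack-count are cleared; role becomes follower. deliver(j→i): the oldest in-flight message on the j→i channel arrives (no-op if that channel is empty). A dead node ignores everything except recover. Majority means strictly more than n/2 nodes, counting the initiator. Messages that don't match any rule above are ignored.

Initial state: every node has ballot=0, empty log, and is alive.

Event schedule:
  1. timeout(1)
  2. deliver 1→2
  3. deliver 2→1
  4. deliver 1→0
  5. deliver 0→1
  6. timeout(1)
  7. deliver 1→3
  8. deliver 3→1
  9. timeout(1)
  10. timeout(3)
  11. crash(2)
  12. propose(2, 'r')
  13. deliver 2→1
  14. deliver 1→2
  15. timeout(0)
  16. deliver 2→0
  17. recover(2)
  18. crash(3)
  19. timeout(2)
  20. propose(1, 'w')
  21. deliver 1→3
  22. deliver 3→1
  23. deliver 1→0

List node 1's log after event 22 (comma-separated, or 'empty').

empty

[1] timeout(1) → N1(cand b5 [-])
[2] deliver 1→2 → N2(foll b5 [-])
[3] deliver 2→1 → ∅
[4] deliver 1→0 → N0(foll b5 [-])
[5] deliver 0→1 → N1(lead b5 [-])
[6] timeout(1) → N1(cand b9 [-])
[7] deliver 1→3 → N3(foll b5 [-])
[8] deliver 3→1 → ∅
[9] timeout(1) → N1(cand b13 [-])
[10] timeout(3) → N3(cand b11 [-])
[11] crash(2) → N2(✗foll b5 [-])
[12] propose(2,'r') → ∅
[13] deliver 2→1 → ∅
[14] deliver 1→2 → ∅
[15] timeout(0) → N0(cand b8 [-])
[16] deliver 2→0 → ∅
[17] recover(2) → N2(foll b5 [-])
[18] crash(3) → N3(✗cand b11 [-])
[19] timeout(2) → N2(cand b10 [-])
[20] propose(1,'w') → ∅
[21] deliver 1→3 → ∅
[22] deliver 3→1 → ∅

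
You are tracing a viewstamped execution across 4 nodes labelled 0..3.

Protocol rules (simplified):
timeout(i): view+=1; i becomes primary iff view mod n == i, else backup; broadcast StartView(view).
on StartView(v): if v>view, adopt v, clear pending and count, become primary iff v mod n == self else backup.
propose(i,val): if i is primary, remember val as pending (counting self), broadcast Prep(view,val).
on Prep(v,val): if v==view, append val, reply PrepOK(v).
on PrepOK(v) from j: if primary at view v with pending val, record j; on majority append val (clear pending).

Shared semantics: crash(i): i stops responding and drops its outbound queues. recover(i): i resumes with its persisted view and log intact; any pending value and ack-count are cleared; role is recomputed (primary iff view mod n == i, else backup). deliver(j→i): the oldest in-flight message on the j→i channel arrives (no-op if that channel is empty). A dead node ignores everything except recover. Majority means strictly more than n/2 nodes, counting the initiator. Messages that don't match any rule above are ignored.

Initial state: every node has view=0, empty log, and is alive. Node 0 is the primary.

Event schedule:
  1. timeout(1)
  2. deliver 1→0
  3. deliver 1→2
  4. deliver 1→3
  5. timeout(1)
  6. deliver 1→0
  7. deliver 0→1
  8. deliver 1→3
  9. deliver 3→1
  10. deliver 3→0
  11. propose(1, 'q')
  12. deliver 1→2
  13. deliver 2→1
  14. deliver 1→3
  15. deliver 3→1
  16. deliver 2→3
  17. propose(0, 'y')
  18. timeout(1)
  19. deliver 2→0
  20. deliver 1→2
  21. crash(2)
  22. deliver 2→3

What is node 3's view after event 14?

after 1 — timeout(1): n1:prim/v1/[-]
after 2 — deliver 1→0: n0:back/v1/[-]
after 3 — deliver 1→2: n2:back/v1/[-]
after 4 — deliver 1→3: n3:back/v1/[-]
after 5 — timeout(1): n1:back/v2/[-]
after 6 — deliver 1→0: n0:back/v2/[-]
after 7 — deliver 0→1: ·
after 8 — deliver 1→3: n3:back/v2/[-]
after 9 — deliver 3→1: ·
after 10 — deliver 3→0: ·
after 11 — propose(1,'q'): ·
after 12 — deliver 1→2: n2:prim/v2/[-]
after 13 — deliver 2→1: ·
after 14 — deliver 1→3: ·

2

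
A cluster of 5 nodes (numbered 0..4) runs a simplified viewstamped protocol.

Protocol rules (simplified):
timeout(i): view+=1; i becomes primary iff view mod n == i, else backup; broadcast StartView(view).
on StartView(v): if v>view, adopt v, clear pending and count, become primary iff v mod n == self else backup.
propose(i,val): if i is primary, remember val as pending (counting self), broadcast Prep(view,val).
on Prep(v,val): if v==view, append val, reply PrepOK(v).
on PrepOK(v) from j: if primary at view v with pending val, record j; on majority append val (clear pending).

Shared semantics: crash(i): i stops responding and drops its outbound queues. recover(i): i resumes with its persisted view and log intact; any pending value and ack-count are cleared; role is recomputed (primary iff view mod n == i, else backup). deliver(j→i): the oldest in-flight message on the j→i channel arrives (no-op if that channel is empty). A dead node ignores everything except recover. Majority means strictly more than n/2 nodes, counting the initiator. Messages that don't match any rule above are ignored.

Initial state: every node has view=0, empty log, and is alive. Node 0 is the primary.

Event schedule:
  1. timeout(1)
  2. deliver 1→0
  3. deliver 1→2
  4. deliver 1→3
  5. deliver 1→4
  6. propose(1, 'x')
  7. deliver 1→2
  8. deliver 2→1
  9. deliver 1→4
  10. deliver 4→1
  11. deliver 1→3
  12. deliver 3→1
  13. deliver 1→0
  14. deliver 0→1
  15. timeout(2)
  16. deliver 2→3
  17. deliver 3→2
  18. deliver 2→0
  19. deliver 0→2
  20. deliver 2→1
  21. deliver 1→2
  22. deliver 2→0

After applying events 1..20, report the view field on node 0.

2

e1 timeout(1): 1[prim,v=1,-]
e2 deliver 1→0: 0[back,v=1,-]
e3 deliver 1→2: 2[back,v=1,-]
e4 deliver 1→3: 3[back,v=1,-]
e5 deliver 1→4: 4[back,v=1,-]
e6 propose(1,'x'): ·
e7 deliver 1→2: 2[back,v=1,x]
e8 deliver 2→1: ·
e9 deliver 1→4: 4[back,v=1,x]
e10 deliver 4→1: 1[prim,v=1,x]
e11 deliver 1→3: 3[back,v=1,x]
e12 deliver 3→1: ·
e13 deliver 1→0: 0[back,v=1,x]
e14 deliver 0→1: ·
e15 timeout(2): 2[prim,v=2,x]
e16 deliver 2→3: 3[back,v=2,x]
e17 deliver 3→2: ·
e18 deliver 2→0: 0[back,v=2,x]
e19 deliver 0→2: ·
e20 deliver 2→1: 1[back,v=2,x]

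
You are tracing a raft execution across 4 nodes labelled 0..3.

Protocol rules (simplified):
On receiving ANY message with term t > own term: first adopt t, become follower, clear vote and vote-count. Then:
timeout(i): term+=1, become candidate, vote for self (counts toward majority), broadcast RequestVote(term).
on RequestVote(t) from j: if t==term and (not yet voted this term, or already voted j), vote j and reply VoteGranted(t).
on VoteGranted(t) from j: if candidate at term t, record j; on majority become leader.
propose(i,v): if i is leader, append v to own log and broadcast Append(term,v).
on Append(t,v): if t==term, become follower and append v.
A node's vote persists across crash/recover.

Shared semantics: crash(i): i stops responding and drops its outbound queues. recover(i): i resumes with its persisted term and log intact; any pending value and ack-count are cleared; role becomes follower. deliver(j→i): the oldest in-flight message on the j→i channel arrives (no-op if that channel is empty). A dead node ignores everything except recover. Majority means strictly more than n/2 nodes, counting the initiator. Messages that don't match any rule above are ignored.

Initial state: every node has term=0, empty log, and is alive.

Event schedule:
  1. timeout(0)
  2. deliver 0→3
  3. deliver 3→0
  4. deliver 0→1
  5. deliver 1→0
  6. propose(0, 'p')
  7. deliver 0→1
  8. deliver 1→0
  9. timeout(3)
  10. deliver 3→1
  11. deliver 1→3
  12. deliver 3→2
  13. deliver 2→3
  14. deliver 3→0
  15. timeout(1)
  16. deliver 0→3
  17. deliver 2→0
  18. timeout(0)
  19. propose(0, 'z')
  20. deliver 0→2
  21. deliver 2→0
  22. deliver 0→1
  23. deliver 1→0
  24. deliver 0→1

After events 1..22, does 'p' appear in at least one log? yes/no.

[1] timeout(0) → N0(cand t1 [-])
[2] deliver 0→3 → N3(foll t1 [-])
[3] deliver 3→0 → ∅
[4] deliver 0→1 → N1(foll t1 [-])
[5] deliver 1→0 → N0(lead t1 [-])
[6] propose(0,'p') → N0(lead t1 [p])
[7] deliver 0→1 → N1(foll t1 [p])
[8] deliver 1→0 → ∅
[9] timeout(3) → N3(cand t2 [-])
[10] deliver 3→1 → N1(foll t2 [p])
[11] deliver 1→3 → ∅
[12] deliver 3→2 → N2(foll t2 [-])
[13] deliver 2→3 → N3(lead t2 [-])
[14] deliver 3→0 → N0(foll t2 [p])
[15] timeout(1) → N1(cand t3 [p])
[16] deliver 0→3 → ∅
[17] deliver 2→0 → ∅
[18] timeout(0) → N0(cand t3 [p])
[19] propose(0,'z') → ∅
[20] deliver 0→2 → ∅
[21] deliver 2→0 → ∅
[22] deliver 0→1 → ∅

yes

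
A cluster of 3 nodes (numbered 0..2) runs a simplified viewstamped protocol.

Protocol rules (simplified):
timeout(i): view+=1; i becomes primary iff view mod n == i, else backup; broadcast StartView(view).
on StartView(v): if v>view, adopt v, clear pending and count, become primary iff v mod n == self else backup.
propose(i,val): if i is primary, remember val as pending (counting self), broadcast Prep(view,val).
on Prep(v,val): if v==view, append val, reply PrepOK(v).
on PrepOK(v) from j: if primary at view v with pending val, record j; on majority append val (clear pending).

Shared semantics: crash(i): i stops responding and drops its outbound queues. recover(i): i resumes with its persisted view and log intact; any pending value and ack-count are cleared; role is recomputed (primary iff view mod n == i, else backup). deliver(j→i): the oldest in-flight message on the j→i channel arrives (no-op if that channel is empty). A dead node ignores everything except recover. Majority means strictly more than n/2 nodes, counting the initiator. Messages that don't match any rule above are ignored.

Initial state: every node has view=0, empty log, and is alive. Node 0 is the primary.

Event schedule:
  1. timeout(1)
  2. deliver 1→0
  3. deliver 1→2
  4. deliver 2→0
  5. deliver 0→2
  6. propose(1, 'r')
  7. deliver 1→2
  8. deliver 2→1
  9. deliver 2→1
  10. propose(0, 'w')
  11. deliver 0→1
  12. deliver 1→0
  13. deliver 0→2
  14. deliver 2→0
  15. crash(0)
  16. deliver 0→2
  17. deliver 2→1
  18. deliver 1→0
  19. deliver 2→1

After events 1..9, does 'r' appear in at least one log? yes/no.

[1] timeout(1) → N1(prim v1 [-])
[2] deliver 1→0 → N0(back v1 [-])
[3] deliver 1→2 → N2(back v1 [-])
[4] deliver 2→0 → ∅
[5] deliver 0→2 → ∅
[6] propose(1,'r') → ∅
[7] deliver 1→2 → N2(back v1 [r])
[8] deliver 2→1 → N1(prim v1 [r])
[9] deliver 2→1 → ∅

yes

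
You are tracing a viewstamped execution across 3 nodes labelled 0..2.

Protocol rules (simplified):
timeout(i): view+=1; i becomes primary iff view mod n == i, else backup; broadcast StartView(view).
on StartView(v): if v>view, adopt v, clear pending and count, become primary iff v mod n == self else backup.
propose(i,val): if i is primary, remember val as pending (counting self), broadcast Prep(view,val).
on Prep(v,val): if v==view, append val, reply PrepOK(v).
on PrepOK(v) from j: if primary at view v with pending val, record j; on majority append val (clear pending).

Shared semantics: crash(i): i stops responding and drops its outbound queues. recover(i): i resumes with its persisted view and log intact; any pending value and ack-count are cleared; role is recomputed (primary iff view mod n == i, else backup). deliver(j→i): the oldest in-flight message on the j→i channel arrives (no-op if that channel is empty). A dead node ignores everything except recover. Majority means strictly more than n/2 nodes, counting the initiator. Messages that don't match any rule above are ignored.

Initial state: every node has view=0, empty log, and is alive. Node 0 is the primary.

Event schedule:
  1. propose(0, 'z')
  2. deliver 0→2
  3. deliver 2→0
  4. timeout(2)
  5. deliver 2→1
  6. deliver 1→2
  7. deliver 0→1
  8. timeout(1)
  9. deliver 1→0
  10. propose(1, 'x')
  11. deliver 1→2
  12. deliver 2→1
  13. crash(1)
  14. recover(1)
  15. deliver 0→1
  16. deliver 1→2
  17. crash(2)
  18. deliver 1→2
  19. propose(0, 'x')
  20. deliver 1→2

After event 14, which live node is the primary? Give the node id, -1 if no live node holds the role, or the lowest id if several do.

2

e1 propose(0,'z'): ·
e2 deliver 0→2: 2[back,v=0,z]
e3 deliver 2→0: 0[prim,v=0,z]
e4 timeout(2): 2[back,v=1,z]
e5 deliver 2→1: 1[prim,v=1,-]
e6 deliver 1→2: ·
e7 deliver 0→1: ·
e8 timeout(1): 1[back,v=2,-]
e9 deliver 1→0: 0[back,v=2,z]
e10 propose(1,'x'): ·
e11 deliver 1→2: 2[prim,v=2,z]
e12 deliver 2→1: ·
e13 crash(1): 1[✗back,v=2,-]
e14 recover(1): 1[back,v=2,-]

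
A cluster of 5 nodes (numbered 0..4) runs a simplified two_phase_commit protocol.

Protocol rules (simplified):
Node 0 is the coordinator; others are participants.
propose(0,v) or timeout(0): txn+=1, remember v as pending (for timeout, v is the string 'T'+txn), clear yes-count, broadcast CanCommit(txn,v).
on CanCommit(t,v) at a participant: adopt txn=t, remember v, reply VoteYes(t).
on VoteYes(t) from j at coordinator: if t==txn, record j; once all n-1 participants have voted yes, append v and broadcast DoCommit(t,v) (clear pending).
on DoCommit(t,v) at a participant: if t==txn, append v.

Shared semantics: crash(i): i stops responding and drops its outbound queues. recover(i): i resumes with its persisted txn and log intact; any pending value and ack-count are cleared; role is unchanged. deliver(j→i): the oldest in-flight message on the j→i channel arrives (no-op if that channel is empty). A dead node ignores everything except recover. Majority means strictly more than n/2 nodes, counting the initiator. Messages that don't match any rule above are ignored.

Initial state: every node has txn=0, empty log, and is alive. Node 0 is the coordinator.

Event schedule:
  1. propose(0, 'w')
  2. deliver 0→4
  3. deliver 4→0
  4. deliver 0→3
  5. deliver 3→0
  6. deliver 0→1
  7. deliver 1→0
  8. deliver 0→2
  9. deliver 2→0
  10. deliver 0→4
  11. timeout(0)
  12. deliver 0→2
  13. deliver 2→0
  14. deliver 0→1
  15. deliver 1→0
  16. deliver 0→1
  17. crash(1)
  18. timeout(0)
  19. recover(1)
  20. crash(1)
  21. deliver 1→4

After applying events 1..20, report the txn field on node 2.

1

1. propose(0,'w'):  <0:coor t1 ->
2. deliver 0→4:  <4:part t1 ->
3. deliver 4→0:  nop
4. deliver 0→3:  <3:part t1 ->
5. deliver 3→0:  nop
6. deliver 0→1:  <1:part t1 ->
7. deliver 1→0:  nop
8. deliver 0→2:  <2:part t1 ->
9. deliver 2→0:  <0:coor t1 w>
10. deliver 0→4:  <4:part t1 w>
11. timeout(0):  <0:coor t2 w>
12. deliver 0→2:  <2:part t1 w>
13. deliver 2→0:  nop
14. deliver 0→1:  <1:part t1 w>
15. deliver 1→0:  nop
16. deliver 0→1:  <1:part t2 w>
17. crash(1):  <1:✗part t2 w>
18. timeout(0):  <0:coor t3 w>
19. recover(1):  <1:part t2 w>
20. crash(1):  <1:✗part t2 w>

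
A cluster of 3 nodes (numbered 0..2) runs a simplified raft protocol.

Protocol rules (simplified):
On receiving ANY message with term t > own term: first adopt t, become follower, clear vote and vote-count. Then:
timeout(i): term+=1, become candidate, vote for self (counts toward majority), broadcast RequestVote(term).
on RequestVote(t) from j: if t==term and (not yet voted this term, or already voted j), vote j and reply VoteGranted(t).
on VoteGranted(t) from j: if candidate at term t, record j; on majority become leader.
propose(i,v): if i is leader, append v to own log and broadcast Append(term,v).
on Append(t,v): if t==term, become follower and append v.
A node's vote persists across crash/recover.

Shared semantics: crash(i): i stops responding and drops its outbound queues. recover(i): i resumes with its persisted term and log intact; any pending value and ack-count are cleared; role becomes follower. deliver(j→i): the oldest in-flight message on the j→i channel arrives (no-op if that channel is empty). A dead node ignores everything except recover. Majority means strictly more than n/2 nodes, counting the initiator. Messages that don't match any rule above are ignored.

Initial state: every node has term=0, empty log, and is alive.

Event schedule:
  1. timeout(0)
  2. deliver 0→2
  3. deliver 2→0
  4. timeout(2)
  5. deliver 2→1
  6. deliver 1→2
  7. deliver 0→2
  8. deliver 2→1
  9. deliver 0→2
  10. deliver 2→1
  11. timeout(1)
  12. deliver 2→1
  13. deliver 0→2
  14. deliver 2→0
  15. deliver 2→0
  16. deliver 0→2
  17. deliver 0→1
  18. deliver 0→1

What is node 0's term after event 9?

e1 timeout(0): 0[cand,t=1,-]
e2 deliver 0→2: 2[foll,t=1,-]
e3 deliver 2→0: 0[lead,t=1,-]
e4 timeout(2): 2[cand,t=2,-]
e5 deliver 2→1: 1[foll,t=2,-]
e6 deliver 1→2: 2[lead,t=2,-]
e7 deliver 0→2: ·
e8 deliver 2→1: ·
e9 deliver 0→2: ·

1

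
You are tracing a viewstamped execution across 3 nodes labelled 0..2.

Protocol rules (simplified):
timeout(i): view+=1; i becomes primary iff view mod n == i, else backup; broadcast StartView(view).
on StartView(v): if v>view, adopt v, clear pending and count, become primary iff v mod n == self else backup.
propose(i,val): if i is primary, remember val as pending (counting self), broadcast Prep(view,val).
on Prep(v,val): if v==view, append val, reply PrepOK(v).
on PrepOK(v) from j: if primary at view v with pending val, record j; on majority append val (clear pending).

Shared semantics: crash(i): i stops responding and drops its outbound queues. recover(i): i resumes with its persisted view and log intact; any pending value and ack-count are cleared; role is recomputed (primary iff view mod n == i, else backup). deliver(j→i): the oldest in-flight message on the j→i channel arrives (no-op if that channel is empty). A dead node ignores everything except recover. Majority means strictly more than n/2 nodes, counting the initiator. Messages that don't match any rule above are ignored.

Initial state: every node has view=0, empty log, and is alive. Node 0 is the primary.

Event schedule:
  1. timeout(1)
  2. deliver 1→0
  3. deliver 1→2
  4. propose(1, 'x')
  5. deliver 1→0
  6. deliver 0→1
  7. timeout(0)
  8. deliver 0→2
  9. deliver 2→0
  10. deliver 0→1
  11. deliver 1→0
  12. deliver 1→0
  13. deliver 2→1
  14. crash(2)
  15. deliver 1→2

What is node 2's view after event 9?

2

e1 timeout(1): 1[prim,v=1,-]
e2 deliver 1→0: 0[back,v=1,-]
e3 deliver 1→2: 2[back,v=1,-]
e4 propose(1,'x'): ·
e5 deliver 1→0: 0[back,v=1,x]
e6 deliver 0→1: 1[prim,v=1,x]
e7 timeout(0): 0[back,v=2,x]
e8 deliver 0→2: 2[prim,v=2,-]
e9 deliver 2→0: ·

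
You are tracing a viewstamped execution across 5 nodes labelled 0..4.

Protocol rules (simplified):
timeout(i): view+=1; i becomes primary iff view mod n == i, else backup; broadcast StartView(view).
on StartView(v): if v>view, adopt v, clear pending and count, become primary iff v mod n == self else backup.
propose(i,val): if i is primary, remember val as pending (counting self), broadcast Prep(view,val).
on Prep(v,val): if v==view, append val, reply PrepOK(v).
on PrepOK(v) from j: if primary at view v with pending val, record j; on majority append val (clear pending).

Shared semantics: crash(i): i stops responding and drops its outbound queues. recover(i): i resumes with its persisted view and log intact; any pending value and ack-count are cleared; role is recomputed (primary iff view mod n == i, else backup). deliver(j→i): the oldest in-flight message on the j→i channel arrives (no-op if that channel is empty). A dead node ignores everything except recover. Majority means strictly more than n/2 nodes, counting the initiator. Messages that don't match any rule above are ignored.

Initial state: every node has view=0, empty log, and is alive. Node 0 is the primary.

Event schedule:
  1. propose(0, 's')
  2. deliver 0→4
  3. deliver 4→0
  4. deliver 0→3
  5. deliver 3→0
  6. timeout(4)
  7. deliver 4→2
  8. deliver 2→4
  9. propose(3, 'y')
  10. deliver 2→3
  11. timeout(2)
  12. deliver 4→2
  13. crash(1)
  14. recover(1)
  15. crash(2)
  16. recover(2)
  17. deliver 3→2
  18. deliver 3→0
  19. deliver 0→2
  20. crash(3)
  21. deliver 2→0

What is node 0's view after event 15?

0

after 1 — propose(0,'s'): ·
after 2 — deliver 0→4: n4:back/v0/[s]
after 3 — deliver 4→0: ·
after 4 — deliver 0→3: n3:back/v0/[s]
after 5 — deliver 3→0: n0:prim/v0/[s]
after 6 — timeout(4): n4:back/v1/[s]
after 7 — deliver 4→2: n2:back/v1/[-]
after 8 — deliver 2→4: ·
after 9 — propose(3,'y'): ·
after 10 — deliver 2→3: ·
after 11 — timeout(2): n2:prim/v2/[-]
after 12 — deliver 4→2: ·
after 13 — crash(1): n1:✗back/v0/[-]
after 14 — recover(1): n1:back/v0/[-]
after 15 — crash(2): n2:✗prim/v2/[-]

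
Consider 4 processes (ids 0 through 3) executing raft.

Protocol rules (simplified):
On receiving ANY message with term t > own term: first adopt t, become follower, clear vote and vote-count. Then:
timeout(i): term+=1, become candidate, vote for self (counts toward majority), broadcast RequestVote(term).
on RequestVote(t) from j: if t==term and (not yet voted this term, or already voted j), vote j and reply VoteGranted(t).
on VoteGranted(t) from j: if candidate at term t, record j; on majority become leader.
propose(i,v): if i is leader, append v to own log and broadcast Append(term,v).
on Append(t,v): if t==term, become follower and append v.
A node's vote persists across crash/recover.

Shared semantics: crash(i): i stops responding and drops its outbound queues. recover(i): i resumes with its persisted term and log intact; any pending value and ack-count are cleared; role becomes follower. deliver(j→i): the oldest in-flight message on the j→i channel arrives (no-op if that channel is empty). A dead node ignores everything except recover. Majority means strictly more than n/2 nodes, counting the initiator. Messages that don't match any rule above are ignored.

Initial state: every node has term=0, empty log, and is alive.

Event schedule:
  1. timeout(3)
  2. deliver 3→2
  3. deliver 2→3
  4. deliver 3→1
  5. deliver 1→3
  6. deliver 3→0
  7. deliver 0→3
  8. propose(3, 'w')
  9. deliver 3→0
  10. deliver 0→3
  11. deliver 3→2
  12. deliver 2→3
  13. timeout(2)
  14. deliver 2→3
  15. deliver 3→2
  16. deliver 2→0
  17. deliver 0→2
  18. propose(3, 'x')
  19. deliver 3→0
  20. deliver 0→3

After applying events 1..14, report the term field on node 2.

e1 timeout(3): 3[cand,t=1,-]
e2 deliver 3→2: 2[foll,t=1,-]
e3 deliver 2→3: ·
e4 deliver 3→1: 1[foll,t=1,-]
e5 deliver 1→3: 3[lead,t=1,-]
e6 deliver 3→0: 0[foll,t=1,-]
e7 deliver 0→3: ·
e8 propose(3,'w'): 3[lead,t=1,w]
e9 deliver 3→0: 0[foll,t=1,w]
e10 deliver 0→3: ·
e11 deliver 3→2: 2[foll,t=1,w]
e12 deliver 2→3: ·
e13 timeout(2): 2[cand,t=2,w]
e14 deliver 2→3: 3[foll,t=2,w]

2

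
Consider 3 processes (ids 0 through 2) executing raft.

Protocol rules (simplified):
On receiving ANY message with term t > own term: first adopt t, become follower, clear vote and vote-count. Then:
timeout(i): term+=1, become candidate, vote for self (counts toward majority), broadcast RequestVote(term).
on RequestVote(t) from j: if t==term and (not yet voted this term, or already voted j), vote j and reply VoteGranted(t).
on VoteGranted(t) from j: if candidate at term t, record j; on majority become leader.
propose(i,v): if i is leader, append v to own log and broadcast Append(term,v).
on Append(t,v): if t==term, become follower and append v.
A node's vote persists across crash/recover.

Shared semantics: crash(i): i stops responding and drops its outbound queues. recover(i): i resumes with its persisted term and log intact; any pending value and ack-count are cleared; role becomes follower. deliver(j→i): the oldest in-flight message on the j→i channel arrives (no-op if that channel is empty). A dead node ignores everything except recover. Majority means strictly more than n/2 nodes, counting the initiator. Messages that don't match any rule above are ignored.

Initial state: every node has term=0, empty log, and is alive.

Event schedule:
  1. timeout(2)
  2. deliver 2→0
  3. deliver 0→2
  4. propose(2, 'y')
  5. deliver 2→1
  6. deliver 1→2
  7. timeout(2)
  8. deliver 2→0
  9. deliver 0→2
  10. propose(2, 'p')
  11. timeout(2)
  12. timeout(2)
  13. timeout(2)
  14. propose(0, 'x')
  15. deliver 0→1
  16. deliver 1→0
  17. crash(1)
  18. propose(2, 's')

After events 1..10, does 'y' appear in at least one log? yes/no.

1. timeout(2):  <2:cand t1 ->
2. deliver 2→0:  <0:foll t1 ->
3. deliver 0→2:  <2:lead t1 ->
4. propose(2,'y'):  <2:lead t1 y>
5. deliver 2→1:  <1:foll t1 ->
6. deliver 1→2:  nop
7. timeout(2):  <2:cand t2 y>
8. deliver 2→0:  <0:foll t1 y>
9. deliver 0→2:  nop
10. propose(2,'p'):  nop

yes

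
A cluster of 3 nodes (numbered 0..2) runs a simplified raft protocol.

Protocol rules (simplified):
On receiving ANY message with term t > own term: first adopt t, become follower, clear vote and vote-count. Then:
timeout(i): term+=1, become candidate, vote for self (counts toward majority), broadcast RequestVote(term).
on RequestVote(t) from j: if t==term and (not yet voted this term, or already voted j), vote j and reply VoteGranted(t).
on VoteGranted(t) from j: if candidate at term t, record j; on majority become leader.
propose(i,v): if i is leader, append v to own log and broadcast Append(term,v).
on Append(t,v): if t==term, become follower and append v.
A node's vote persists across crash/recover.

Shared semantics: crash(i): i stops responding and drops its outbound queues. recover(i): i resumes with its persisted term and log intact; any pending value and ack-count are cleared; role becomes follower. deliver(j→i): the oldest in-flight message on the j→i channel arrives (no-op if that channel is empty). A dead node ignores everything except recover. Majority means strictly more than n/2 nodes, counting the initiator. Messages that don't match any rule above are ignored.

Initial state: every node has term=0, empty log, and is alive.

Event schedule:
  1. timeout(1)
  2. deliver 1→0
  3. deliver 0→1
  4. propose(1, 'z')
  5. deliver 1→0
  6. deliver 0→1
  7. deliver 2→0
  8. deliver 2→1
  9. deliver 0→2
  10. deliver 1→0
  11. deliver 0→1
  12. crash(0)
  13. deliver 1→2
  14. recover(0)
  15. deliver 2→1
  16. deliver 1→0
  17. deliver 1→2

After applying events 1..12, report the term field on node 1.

1. timeout(1):  <1:cand t1 ->
2. deliver 1→0:  <0:foll t1 ->
3. deliver 0→1:  <1:lead t1 ->
4. propose(1,'z'):  <1:lead t1 z>
5. deliver 1→0:  <0:foll t1 z>
6. deliver 0→1:  nop
7. deliver 2→0:  nop
8. deliver 2→1:  nop
9. deliver 0→2:  nop
10. deliver 1→0:  nop
11. deliver 0→1:  nop
12. crash(0):  <0:✗foll t1 z>

1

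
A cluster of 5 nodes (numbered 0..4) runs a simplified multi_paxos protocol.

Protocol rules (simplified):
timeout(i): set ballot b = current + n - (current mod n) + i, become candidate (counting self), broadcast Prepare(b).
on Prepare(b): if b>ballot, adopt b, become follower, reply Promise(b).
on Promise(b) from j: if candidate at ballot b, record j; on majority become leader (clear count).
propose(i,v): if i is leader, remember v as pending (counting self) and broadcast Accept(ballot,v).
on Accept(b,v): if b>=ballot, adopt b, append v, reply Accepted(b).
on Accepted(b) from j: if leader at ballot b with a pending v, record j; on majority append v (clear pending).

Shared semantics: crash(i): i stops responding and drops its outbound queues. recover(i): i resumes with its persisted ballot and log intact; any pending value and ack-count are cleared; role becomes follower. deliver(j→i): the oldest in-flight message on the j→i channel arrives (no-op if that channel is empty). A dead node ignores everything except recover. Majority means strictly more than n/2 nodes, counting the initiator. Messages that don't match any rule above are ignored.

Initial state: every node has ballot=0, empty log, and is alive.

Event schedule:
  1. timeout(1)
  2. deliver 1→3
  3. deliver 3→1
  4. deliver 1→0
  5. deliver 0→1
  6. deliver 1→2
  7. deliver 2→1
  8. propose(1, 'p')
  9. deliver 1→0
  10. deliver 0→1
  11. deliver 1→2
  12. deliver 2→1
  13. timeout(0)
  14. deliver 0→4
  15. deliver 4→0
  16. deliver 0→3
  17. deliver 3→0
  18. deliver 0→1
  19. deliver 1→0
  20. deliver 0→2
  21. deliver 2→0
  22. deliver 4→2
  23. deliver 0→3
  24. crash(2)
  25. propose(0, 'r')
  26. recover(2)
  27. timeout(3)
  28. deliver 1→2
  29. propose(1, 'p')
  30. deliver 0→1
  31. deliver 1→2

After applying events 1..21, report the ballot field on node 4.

10

1. timeout(1):  <1:cand b6 ->
2. deliver 1→3:  <3:foll b6 ->
3. deliver 3→1:  nop
4. deliver 1→0:  <0:foll b6 ->
5. deliver 0→1:  <1:lead b6 ->
6. deliver 1→2:  <2:foll b6 ->
7. deliver 2→1:  nop
8. propose(1,'p'):  nop
9. deliver 1→0:  <0:foll b6 p>
10. deliver 0→1:  nop
11. deliver 1→2:  <2:foll b6 p>
12. deliver 2→1:  <1:lead b6 p>
13. timeout(0):  <0:cand b10 p>
14. deliver 0→4:  <4:foll b10 ->
15. deliver 4→0:  nop
16. deliver 0→3:  <3:foll b10 ->
17. deliver 3→0:  <0:lead b10 p>
18. deliver 0→1:  <1:foll b10 p>
19. deliver 1→0:  nop
20. deliver 0→2:  <2:foll b10 p>
21. deliver 2→0:  nop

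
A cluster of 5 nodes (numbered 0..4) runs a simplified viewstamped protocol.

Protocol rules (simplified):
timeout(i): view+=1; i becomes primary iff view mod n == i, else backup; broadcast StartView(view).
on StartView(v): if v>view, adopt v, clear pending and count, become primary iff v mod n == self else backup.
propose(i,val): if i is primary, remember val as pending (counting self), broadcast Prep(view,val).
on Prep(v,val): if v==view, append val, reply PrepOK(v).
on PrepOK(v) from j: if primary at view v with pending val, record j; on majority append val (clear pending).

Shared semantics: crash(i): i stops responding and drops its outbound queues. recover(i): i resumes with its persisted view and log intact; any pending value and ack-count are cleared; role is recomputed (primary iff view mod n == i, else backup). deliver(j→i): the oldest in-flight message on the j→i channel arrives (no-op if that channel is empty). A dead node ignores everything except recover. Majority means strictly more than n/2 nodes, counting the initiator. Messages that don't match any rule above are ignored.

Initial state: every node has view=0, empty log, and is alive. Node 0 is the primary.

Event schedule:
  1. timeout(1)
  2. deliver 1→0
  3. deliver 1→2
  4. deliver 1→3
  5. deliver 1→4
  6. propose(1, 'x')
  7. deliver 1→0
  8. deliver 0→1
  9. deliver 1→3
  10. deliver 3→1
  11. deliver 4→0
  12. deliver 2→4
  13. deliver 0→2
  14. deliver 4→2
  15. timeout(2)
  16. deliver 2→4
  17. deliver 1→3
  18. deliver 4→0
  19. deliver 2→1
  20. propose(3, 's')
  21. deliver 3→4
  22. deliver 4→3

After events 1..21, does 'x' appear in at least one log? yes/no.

e1 timeout(1): 1[prim,v=1,-]
e2 deliver 1→0: 0[back,v=1,-]
e3 deliver 1→2: 2[back,v=1,-]
e4 deliver 1→3: 3[back,v=1,-]
e5 deliver 1→4: 4[back,v=1,-]
e6 propose(1,'x'): ·
e7 deliver 1→0: 0[back,v=1,x]
e8 deliver 0→1: ·
e9 deliver 1→3: 3[back,v=1,x]
e10 deliver 3→1: 1[prim,v=1,x]
e11 deliver 4→0: ·
e12 deliver 2→4: ·
e13 deliver 0→2: ·
e14 deliver 4→2: ·
e15 timeout(2): 2[prim,v=2,-]
e16 deliver 2→4: 4[back,v=2,-]
e17 deliver 1→3: ·
e18 deliver 4→0: ·
e19 deliver 2→1: 1[back,v=2,x]
e20 propose(3,'s'): ·
e21 deliver 3→4: ·

yes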